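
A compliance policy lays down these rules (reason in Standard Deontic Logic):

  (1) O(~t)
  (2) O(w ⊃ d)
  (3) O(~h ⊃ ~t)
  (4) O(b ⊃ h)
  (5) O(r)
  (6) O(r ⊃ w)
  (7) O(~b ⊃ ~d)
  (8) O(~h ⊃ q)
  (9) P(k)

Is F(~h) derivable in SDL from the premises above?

Yes

Premise 5 gives O(r).
With premise 6, O(r ⊃ w), the K-axiom yields O(w).
Applying K to premise 2 (O(w ⊃ d)) and O(w) yields O(d).
The contrapositive of premise 7 (O(~b ⊃ ~d)) is O(d ⊃ b), and O(d) is already established, so O(b).
Premise 4 is O(b ⊃ h); since O(b), deontic closure gives O(h).
Premises 1, 3, 8, 9 do not contribute to this derivation.
So O(h) holds, i.e. F(~h). The claim follows.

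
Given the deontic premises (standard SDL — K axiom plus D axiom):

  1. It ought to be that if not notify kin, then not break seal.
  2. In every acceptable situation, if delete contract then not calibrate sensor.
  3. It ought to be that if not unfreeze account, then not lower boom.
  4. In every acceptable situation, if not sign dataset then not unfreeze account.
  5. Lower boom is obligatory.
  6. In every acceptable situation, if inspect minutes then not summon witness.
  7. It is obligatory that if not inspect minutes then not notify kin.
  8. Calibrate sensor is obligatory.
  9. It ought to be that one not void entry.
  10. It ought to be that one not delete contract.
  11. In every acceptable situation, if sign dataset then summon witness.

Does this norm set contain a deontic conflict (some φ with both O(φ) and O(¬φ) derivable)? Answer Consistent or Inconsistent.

Consistent

Premise 2 is O(delete_contract → ¬calibrate_sensor), but O(delete_contract) is not derivable from the premises, so it does not yield O(¬calibrate_sensor).
So O(¬calibrate_sensor) is not derivable, and the apparent clash with O(calibrate_sensor) does not arise.
A world satisfying every obligation exists (e.g. break_seal=false, calibrate_sensor=true, delete_contract=false, inspect_minutes=false, lower_boom=true, notify_kin=false, sign_dataset=true, summon_witness=true, unfreeze_account=true, void_entry=false); no atom is both obligatory and forbidden, so the set is consistent.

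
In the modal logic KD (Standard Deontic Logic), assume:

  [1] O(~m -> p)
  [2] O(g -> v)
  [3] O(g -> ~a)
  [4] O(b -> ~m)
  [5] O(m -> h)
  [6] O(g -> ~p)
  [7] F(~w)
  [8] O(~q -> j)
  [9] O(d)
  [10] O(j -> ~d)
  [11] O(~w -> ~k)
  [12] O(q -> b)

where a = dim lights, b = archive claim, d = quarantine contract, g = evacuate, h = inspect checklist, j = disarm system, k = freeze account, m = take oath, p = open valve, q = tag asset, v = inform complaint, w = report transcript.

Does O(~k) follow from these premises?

No

Premise 11 is O(~w -> ~k), but O(~w) is not derivable from the premises, so it does not yield O(~k).
No other premise forces O(~k). An ideal world satisfying every premise can still have ~k false, so O(~k) is not derivable.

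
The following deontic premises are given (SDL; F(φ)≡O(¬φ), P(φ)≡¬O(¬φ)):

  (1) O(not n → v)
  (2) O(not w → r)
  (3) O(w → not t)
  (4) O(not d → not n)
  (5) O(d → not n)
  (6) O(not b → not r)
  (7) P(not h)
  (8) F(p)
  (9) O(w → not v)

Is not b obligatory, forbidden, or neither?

By case analysis on d: premise 5 gives O(d → not n) and premise 4 gives O(not d → not n), so O(not n) either way.
With premise 1, O(not n → v), the K-axiom yields O(v).
Premise 9 is O(w → not v); contrapositively O(v → not w). Since O(v) holds, K gives O(not w).
Premise 2 is O(not w → r); since O(not w), deontic closure gives O(r).
Premise 6 is O(not b → not r); contrapositively O(r → b). Since O(r) holds, K gives O(b).
Premises 3, 7, 8 do not contribute to this derivation.
Thus O(b), which is F(not b): not b is forbidden.

Forbidden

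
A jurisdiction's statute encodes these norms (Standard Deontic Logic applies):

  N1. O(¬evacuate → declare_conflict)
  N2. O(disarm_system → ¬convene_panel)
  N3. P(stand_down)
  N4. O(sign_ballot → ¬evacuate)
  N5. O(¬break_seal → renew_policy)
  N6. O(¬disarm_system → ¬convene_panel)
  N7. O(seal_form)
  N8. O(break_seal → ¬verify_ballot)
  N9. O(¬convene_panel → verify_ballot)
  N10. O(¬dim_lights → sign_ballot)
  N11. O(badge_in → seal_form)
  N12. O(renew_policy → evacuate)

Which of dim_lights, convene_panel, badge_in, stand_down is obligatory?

dim_lights

Premises 6 and 2 cover both cases: O(¬disarm_system → ¬convene_panel) and O(disarm_system → ¬convene_panel). Since ¬disarm_system ∨ disarm_system is a tautology, O(¬convene_panel) follows.
From O(¬convene_panel) and premise 9, O(¬convene_panel → verify_ballot), we obtain O(verify_ballot).
The contrapositive of premise 8 (O(break_seal → ¬verify_ballot)) is O(verify_ballot → ¬break_seal), and O(verify_ballot) is already established, so O(¬break_seal).
With premise 5, O(¬break_seal → renew_policy), the K-axiom yields O(renew_policy).
Premise 12 is O(renew_policy → evacuate); since O(renew_policy), deontic closure gives O(evacuate).
The contrapositive of premise 4 (O(sign_ballot → ¬evacuate)) is O(evacuate → ¬sign_ballot), and O(evacuate) is already established, so O(¬sign_ballot).
The contrapositive of premise 10 (O(¬dim_lights → sign_ballot)) is O(¬sign_ballot → dim_lights), and O(¬sign_ballot) is already established, so O(dim_lights).
So O(dim_lights) holds — dim_lights is obligatory. None of the other listed options is made obligatory by any chain of premises.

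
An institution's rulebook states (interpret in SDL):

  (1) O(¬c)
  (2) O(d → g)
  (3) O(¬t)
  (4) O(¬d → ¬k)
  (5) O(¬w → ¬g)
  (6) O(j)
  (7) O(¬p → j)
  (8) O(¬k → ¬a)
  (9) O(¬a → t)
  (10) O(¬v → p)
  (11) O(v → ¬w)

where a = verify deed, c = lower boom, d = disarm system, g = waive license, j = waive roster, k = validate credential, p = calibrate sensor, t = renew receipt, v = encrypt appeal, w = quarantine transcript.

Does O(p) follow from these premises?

Yes

Premise 3 states O(¬t) outright.
The contrapositive of premise 9 (O(¬a → t)) is O(¬t → a), and O(¬t) is already established, so O(a).
Premise 8 is O(¬k → ¬a); contrapositively O(a → k). Since O(a) holds, K gives O(k).
The contrapositive of premise 4 (O(¬d → ¬k)) is O(k → d), and O(k) is already established, so O(d).
From O(d) and premise 2, O(d → g), we obtain O(g).
Premise 5, O(¬w → ¬g), contraposes to O(g → w); with O(g) we get O(w).
Premise 11, O(v → ¬w), contraposes to O(w → ¬v); with O(w) we get O(¬v).
Applying K to premise 10 (O(¬v → p)) and O(¬v) yields O(p).
Premises 1, 6, 7 do not contribute to this derivation.
So O(p) follows.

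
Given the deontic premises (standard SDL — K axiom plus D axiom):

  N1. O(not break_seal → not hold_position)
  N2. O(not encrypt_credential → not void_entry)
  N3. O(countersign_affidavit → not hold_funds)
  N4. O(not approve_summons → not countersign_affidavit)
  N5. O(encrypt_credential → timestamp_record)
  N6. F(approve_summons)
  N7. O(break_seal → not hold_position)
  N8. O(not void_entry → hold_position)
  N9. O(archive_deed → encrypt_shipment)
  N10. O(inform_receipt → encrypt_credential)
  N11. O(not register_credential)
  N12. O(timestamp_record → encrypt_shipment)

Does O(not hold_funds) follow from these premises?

Premise 3 is O(countersign_affidavit → not hold_funds), but O(countersign_affidavit) is not derivable from the premises, so it does not yield O(not hold_funds).
No other premise forces O(not hold_funds). An ideal world satisfying every premise can still have not hold_funds false, so O(not hold_funds) is not derivable.

No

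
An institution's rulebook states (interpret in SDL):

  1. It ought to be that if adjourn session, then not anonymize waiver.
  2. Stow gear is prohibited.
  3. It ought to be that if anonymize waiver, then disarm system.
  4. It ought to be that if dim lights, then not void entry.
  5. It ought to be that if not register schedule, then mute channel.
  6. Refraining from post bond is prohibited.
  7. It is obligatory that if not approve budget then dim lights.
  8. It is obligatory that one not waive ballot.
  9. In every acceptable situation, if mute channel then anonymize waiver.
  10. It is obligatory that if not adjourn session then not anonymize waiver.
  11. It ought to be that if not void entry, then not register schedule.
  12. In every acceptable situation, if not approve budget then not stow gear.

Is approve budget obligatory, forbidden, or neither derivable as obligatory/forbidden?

By case analysis on adjourn_session: premise 1 gives O(adjourn_session → ¬anonymize_waiver) and premise 10 gives O(¬adjourn_session → ¬anonymize_waiver), so O(¬anonymize_waiver) either way.
Premise 9, O(mute_channel → anonymize_waiver), contraposes to O(¬anonymize_waiver → ¬mute_channel); with O(¬anonymize_waiver) we get O(¬mute_channel).
The contrapositive of premise 5 (O(¬register_schedule → mute_channel)) is O(¬mute_channel → register_schedule), and O(¬mute_channel) is already established, so O(register_schedule).
Premise 11 is O(¬void_entry → ¬register_schedule); contrapositively O(register_schedule → void_entry). Since O(register_schedule) holds, K gives O(void_entry).
Premise 4 is O(dim_lights → ¬void_entry); contrapositively O(void_entry → ¬dim_lights). Since O(void_entry) holds, K gives O(¬dim_lights).
Premise 7 is O(¬approve_budget → dim_lights); contrapositively O(¬dim_lights → approve_budget). Since O(¬dim_lights) holds, K gives O(approve_budget).
Premises 2, 3, 6, 8, 12 do not contribute to this derivation.
Hence approve_budget is obligatory.

Obligatory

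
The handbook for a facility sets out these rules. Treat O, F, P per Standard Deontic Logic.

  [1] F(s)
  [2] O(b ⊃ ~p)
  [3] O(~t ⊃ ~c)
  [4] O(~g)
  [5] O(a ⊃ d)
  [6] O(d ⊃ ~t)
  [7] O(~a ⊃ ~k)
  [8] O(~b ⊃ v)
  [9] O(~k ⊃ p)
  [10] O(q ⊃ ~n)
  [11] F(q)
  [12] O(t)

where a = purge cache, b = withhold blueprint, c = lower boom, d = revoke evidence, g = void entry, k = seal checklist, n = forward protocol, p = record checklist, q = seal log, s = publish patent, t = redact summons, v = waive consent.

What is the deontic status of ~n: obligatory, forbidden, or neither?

Premise 10 is O(q ⊃ ~n), but O(q) is not derivable from the premises, so it does not yield O(~n).
No premise or chain of K-axiom applications forces O(~n), and none forces O(n). So ~n is neither obligatory nor forbidden under these norms.

Neither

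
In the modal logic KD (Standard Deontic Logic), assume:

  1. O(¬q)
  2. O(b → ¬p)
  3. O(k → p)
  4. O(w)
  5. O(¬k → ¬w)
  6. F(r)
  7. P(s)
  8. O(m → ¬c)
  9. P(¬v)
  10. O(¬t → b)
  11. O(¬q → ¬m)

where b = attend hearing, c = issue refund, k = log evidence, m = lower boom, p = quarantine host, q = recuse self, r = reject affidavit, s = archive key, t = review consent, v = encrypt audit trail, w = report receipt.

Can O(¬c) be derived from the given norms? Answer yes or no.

Premise 8 is O(m → ¬c), but O(m) is not derivable from the premises, so it does not yield O(¬c).
No other premise forces O(¬c). An ideal world satisfying every premise can still have ¬c false, so O(¬c) is not derivable.

No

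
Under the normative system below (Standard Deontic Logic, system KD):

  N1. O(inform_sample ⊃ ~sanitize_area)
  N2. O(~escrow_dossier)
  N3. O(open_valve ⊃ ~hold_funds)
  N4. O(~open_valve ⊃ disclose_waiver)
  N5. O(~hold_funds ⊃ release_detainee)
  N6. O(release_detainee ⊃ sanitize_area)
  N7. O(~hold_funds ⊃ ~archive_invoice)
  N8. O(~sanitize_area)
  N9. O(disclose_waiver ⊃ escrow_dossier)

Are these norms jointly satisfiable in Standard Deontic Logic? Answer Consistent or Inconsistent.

Inconsistent

From premise 8 we have O(~sanitize_area).
Premise 6 is O(release_detainee ⊃ sanitize_area); contrapositively O(~sanitize_area ⊃ ~release_detainee). Since O(~sanitize_area) holds, K gives O(~release_detainee).
Premise 5, O(~hold_funds ⊃ release_detainee), contraposes to O(~release_detainee ⊃ hold_funds); with O(~release_detainee) we get O(hold_funds).
Premise 3, O(open_valve ⊃ ~hold_funds), contraposes to O(hold_funds ⊃ ~open_valve); with O(hold_funds) we get O(~open_valve).
From O(~open_valve) and premise 4, O(~open_valve ⊃ disclose_waiver), we obtain O(disclose_waiver).
With premise 9, O(disclose_waiver ⊃ escrow_dossier), the K-axiom yields O(escrow_dossier).
However, premise 2 gives O(~escrow_dossier).
We now have both O(escrow_dossier) and O(~escrow_dossier) — escrow_dossier is simultaneously obligatory and forbidden, violating the D-axiom.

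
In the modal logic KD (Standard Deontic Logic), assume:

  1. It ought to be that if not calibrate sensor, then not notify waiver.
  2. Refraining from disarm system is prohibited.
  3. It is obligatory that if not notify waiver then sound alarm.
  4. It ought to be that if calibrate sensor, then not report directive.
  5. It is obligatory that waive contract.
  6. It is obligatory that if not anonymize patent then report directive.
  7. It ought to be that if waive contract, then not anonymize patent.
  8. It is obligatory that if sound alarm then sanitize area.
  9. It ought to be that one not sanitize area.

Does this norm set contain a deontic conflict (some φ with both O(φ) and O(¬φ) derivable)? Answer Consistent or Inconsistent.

From premise 5 we have O(waive_contract).
Applying K to premise 7 (O(waive_contract → ¬anonymize_patent)) and O(waive_contract) yields O(¬anonymize_patent).
Applying K to premise 6 (O(¬anonymize_patent → report_directive)) and O(¬anonymize_patent) yields O(report_directive).
Premise 4 is O(calibrate_sensor → ¬report_directive); contrapositively O(report_directive → ¬calibrate_sensor). Since O(report_directive) holds, K gives O(¬calibrate_sensor).
Premise 1 is O(¬calibrate_sensor → ¬notify_waiver); since O(¬calibrate_sensor), deontic closure gives O(¬notify_waiver).
Applying K to premise 3 (O(¬notify_waiver → sound_alarm)) and O(¬notify_waiver) yields O(sound_alarm).
Applying K to premise 8 (O(sound_alarm → sanitize_area)) and O(sound_alarm) yields O(sanitize_area).
But premise 9 directly asserts O(¬sanitize_area).
We now have both O(sanitize_area) and O(¬sanitize_area) — sanitize_area is simultaneously obligatory and forbidden, violating the D-axiom.

Inconsistent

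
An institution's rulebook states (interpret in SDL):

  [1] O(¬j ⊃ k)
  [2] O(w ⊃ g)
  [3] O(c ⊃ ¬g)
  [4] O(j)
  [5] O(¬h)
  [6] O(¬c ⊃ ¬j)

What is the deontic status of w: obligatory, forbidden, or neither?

Forbidden

From premise 4 we have O(j).
Premise 6 is O(¬c ⊃ ¬j); contrapositively O(j ⊃ c). Since O(j) holds, K gives O(c).
Applying K to premise 3 (O(c ⊃ ¬g)) and O(c) yields O(¬g).
The contrapositive of premise 2 (O(w ⊃ g)) is O(¬g ⊃ ¬w), and O(¬g) is already established, so O(¬w).
Premises 1, 5 do not contribute to this derivation.
Thus O(¬w), which is F(w): w is forbidden.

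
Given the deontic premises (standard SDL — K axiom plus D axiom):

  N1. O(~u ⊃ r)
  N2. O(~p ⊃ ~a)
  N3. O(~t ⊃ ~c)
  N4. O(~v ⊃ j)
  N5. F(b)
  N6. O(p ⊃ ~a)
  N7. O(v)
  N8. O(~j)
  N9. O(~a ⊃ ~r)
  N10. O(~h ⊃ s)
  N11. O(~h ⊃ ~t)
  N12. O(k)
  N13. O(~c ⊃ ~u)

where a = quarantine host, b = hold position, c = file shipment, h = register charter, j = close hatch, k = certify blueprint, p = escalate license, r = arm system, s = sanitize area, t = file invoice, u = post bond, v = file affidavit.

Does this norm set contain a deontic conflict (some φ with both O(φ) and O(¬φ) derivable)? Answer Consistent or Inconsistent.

Consistent

Premise 4 is O(~v ⊃ j), but O(~v) is not derivable from the premises, so it does not yield O(j).
So O(j) is not derivable, and the apparent clash with O(~j) does not arise.
A world satisfying every obligation exists (e.g. a=false, b=false, c=true, h=true, j=false, k=true, p=false, r=false, s=false, t=true, u=true, v=true); no atom is both obligatory and forbidden, so the set is consistent.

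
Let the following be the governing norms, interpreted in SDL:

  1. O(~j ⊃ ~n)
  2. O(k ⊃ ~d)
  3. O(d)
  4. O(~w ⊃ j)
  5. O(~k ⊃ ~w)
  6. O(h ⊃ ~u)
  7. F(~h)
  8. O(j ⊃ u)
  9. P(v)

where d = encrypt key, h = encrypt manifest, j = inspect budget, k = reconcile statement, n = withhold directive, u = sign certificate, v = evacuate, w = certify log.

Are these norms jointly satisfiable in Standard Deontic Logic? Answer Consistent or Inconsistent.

Premise 3 gives O(d).
The contrapositive of premise 2 (O(k ⊃ ~d)) is O(d ⊃ ~k), and O(d) is already established, so O(~k).
Applying K to premise 5 (O(~k ⊃ ~w)) and O(~k) yields O(~w).
Premise 4 is O(~w ⊃ j); since O(~w), deontic closure gives O(j).
Applying K to premise 8 (O(j ⊃ u)) and O(j) yields O(u).
Premise 6, O(h ⊃ ~u), contraposes to O(u ⊃ ~h); with O(u) we get O(~h).
But premise 7, F(~h), means O(h).
We now have both O(~h) and O(h) — h is simultaneously obligatory and forbidden, violating the D-axiom.

Inconsistent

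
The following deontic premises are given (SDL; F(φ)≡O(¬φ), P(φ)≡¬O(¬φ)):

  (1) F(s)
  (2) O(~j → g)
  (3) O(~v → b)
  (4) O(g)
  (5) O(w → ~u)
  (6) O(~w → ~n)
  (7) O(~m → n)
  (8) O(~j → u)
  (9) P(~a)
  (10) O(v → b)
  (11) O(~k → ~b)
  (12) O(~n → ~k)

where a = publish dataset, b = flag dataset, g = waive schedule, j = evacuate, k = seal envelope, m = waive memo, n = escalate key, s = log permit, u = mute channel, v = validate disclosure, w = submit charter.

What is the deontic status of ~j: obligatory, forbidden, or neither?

Forbidden

Premises 3 and 10 cover both cases: O(~v → b) and O(v → b). Since ~v ∨ v is a tautology, O(b) follows.
The contrapositive of premise 11 (O(~k → ~b)) is O(b → k), and O(b) is already established, so O(k).
Premise 12, O(~n → ~k), contraposes to O(k → n); with O(k) we get O(n).
Premise 6 is O(~w → ~n); contrapositively O(n → w). Since O(n) holds, K gives O(w).
With premise 5, O(w → ~u), the K-axiom yields O(~u).
The contrapositive of premise 8 (O(~j → u)) is O(~u → j), and O(~u) is already established, so O(j).
Premises 1, 2, 4, 7, 9 do not contribute to this derivation.
Thus O(j), which is F(~j): ~j is forbidden.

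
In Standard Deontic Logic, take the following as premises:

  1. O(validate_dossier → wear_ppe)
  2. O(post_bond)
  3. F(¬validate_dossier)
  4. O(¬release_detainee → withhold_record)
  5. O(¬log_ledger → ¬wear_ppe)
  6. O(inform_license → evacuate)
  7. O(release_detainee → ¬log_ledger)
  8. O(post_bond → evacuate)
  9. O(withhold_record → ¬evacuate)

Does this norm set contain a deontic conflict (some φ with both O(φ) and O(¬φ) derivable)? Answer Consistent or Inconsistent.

From premise 2 we have O(post_bond).
From O(post_bond) and premise 8, O(post_bond → evacuate), we obtain O(evacuate).
Premise 9, O(withhold_record → ¬evacuate), contraposes to O(evacuate → ¬withhold_record); with O(evacuate) we get O(¬withhold_record).
Premise 4 is O(¬release_detainee → withhold_record); contrapositively O(¬withhold_record → release_detainee). Since O(¬withhold_record) holds, K gives O(release_detainee).
From O(release_detainee) and premise 7, O(release_detainee → ¬log_ledger), we obtain O(¬log_ledger).
Premise 5 is O(¬log_ledger → ¬wear_ppe); since O(¬log_ledger), deontic closure gives O(¬wear_ppe).
Premise 1, O(validate_dossier → wear_ppe), contraposes to O(¬wear_ppe → ¬validate_dossier); with O(¬wear_ppe) we get O(¬validate_dossier).
But premise 3, F(¬validate_dossier), means O(validate_dossier).
We now have both O(¬validate_dossier) and O(validate_dossier) — validate_dossier is simultaneously obligatory and forbidden, violating the D-axiom.

Inconsistent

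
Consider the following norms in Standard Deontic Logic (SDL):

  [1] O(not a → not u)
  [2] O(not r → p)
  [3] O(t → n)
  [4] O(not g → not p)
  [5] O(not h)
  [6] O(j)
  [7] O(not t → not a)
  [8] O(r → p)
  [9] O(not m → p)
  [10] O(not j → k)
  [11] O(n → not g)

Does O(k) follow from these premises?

No

Premise 10 is O(not j → k), but O(not j) is not derivable from the premises, so it does not yield O(k).
No other premise forces O(k). An ideal world satisfying every premise can still have k false, so O(k) is not derivable.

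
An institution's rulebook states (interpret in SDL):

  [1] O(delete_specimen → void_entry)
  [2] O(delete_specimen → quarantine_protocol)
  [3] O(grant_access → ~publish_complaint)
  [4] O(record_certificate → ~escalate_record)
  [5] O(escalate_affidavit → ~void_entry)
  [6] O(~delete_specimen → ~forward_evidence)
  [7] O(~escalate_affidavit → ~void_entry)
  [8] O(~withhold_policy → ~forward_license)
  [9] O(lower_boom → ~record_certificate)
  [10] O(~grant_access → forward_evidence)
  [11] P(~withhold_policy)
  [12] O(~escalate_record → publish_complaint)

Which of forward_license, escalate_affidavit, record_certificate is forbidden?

record_certificate

Premises 5 and 7 are O(escalate_affidavit → ~void_entry) and O(~escalate_affidavit → ~void_entry); every ideal world satisfies escalate_affidavit or ~escalate_affidavit, so in either case ~void_entry holds — hence O(~void_entry).
The contrapositive of premise 1 (O(delete_specimen → void_entry)) is O(~void_entry → ~delete_specimen), and O(~void_entry) is already established, so O(~delete_specimen).
With premise 6, O(~delete_specimen → ~forward_evidence), the K-axiom yields O(~forward_evidence).
The contrapositive of premise 10 (O(~grant_access → forward_evidence)) is O(~forward_evidence → grant_access), and O(~forward_evidence) is already established, so O(grant_access).
Applying K to premise 3 (O(grant_access → ~publish_complaint)) and O(grant_access) yields O(~publish_complaint).
Premise 12, O(~escalate_record → publish_complaint), contraposes to O(~publish_complaint → escalate_record); with O(~publish_complaint) we get O(escalate_record).
Premise 4, O(record_certificate → ~escalate_record), contraposes to O(escalate_record → ~record_certificate); with O(escalate_record) we get O(~record_certificate).
So O(~record_certificate) holds, i.e. record_certificate is forbidden. None of the other listed options is forbidden under the premises.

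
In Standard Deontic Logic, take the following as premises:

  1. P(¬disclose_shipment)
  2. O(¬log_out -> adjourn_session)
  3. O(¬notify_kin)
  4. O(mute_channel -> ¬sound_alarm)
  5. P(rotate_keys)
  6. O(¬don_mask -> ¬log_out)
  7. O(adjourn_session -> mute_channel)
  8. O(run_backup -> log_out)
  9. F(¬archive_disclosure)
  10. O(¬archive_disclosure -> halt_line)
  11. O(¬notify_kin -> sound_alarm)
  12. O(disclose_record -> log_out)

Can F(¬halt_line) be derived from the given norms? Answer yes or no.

Premise 10 is O(¬archive_disclosure -> halt_line), but O(¬archive_disclosure) is not derivable from the premises, so it does not yield O(halt_line).
No other premise forces O(halt_line). An ideal world satisfying every premise can still have ¬halt_line true, so F(¬halt_line) is not derivable.

No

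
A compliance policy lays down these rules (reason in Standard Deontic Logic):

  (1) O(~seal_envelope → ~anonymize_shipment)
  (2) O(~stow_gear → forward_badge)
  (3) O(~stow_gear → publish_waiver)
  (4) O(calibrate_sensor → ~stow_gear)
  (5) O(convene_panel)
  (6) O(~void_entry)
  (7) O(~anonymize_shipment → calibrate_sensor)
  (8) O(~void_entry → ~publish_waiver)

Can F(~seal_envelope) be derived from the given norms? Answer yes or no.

Yes

Premise 6 states O(~void_entry) outright.
Applying K to premise 8 (O(~void_entry → ~publish_waiver)) and O(~void_entry) yields O(~publish_waiver).
Premise 3, O(~stow_gear → publish_waiver), contraposes to O(~publish_waiver → stow_gear); with O(~publish_waiver) we get O(stow_gear).
Premise 4, O(calibrate_sensor → ~stow_gear), contraposes to O(stow_gear → ~calibrate_sensor); with O(stow_gear) we get O(~calibrate_sensor).
The contrapositive of premise 7 (O(~anonymize_shipment → calibrate_sensor)) is O(~calibrate_sensor → anonymize_shipment), and O(~calibrate_sensor) is already established, so O(anonymize_shipment).
Premise 1 is O(~seal_envelope → ~anonymize_shipment); contrapositively O(anonymize_shipment → seal_envelope). Since O(anonymize_shipment) holds, K gives O(seal_envelope).
Premises 2, 5 do not contribute to this derivation.
So O(seal_envelope) holds, i.e. F(~seal_envelope). The claim follows.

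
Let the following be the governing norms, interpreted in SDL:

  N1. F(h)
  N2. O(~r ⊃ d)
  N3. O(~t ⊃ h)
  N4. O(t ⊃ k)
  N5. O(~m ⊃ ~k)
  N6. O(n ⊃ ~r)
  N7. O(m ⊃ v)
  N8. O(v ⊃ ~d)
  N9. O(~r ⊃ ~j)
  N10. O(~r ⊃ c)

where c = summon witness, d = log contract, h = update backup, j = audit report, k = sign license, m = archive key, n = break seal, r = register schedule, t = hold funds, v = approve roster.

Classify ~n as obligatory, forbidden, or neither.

Obligatory

F(h) at premise 1 means O(~h).
Premise 3, O(~t ⊃ h), contraposes to O(~h ⊃ t); with O(~h) we get O(t).
Premise 4 is O(t ⊃ k); since O(t), deontic closure gives O(k).
Premise 5, O(~m ⊃ ~k), contraposes to O(k ⊃ m); with O(k) we get O(m).
Applying K to premise 7 (O(m ⊃ v)) and O(m) yields O(v).
Premise 8 is O(v ⊃ ~d); since O(v), deontic closure gives O(~d).
Premise 2, O(~r ⊃ d), contraposes to O(~d ⊃ r); with O(~d) we get O(r).
Premise 6, O(n ⊃ ~r), contraposes to O(r ⊃ ~n); with O(r) we get O(~n).
Premises 9, 10 do not contribute to this derivation.
Hence ~n is obligatory.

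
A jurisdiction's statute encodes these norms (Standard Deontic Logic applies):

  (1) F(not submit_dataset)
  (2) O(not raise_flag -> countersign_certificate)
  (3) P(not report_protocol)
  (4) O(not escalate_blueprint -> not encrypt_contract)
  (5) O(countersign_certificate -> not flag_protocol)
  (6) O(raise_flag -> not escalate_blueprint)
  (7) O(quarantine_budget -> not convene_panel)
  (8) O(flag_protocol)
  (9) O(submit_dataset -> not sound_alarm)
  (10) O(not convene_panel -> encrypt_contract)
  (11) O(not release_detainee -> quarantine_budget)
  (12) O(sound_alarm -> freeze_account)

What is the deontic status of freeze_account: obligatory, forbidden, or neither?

Neither

Premise 12 is O(sound_alarm -> freeze_account), but O(sound_alarm) is not derivable from the premises, so it does not yield O(freeze_account).
No premise or chain of K-axiom applications forces O(freeze_account), and none forces O(not freeze_account). So freeze_account is neither obligatory nor forbidden under these norms.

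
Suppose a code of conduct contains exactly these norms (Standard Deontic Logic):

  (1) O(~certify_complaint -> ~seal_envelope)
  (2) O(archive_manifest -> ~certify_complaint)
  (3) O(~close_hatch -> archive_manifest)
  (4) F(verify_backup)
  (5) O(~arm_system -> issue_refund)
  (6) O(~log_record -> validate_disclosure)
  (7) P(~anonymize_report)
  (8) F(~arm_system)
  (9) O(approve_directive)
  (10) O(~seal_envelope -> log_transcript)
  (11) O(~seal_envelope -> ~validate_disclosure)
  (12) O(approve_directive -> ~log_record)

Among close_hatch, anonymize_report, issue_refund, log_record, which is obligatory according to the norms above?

close_hatch

From premise 9 we have O(approve_directive).
Applying K to premise 12 (O(approve_directive -> ~log_record)) and O(approve_directive) yields O(~log_record).
From O(~log_record) and premise 6, O(~log_record -> validate_disclosure), we obtain O(validate_disclosure).
Premise 11, O(~seal_envelope -> ~validate_disclosure), contraposes to O(validate_disclosure -> seal_envelope); with O(validate_disclosure) we get O(seal_envelope).
The contrapositive of premise 1 (O(~certify_complaint -> ~seal_envelope)) is O(seal_envelope -> certify_complaint), and O(seal_envelope) is already established, so O(certify_complaint).
The contrapositive of premise 2 (O(archive_manifest -> ~certify_complaint)) is O(certify_complaint -> ~archive_manifest), and O(certify_complaint) is already established, so O(~archive_manifest).
Premise 3, O(~close_hatch -> archive_manifest), contraposes to O(~archive_manifest -> close_hatch); with O(~archive_manifest) we get O(close_hatch).
So O(close_hatch) holds — close_hatch is obligatory. None of the other listed options is made obligatory by any chain of premises.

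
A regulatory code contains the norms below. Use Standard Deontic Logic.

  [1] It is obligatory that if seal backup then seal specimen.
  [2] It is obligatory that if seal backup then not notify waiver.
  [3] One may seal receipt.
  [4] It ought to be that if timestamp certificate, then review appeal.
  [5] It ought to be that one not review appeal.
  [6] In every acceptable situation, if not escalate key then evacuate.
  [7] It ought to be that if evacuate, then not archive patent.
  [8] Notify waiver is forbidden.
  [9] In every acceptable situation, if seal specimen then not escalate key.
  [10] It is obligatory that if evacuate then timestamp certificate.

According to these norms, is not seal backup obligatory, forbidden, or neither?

Obligatory

From premise 5 we have O(¬review_appeal).
Premise 4 is O(timestamp_certificate → review_appeal); contrapositively O(¬review_appeal → ¬timestamp_certificate). Since O(¬review_appeal) holds, K gives O(¬timestamp_certificate).
Premise 10, O(evacuate → timestamp_certificate), contraposes to O(¬timestamp_certificate → ¬evacuate); with O(¬timestamp_certificate) we get O(¬evacuate).
Premise 6, O(¬escalate_key → evacuate), contraposes to O(¬evacuate → escalate_key); with O(¬evacuate) we get O(escalate_key).
Premise 9 is O(seal_specimen → ¬escalate_key); contrapositively O(escalate_key → ¬seal_specimen). Since O(escalate_key) holds, K gives O(¬seal_specimen).
Premise 1 is O(seal_backup → seal_specimen); contrapositively O(¬seal_specimen → ¬seal_backup). Since O(¬seal_specimen) holds, K gives O(¬seal_backup).
Premises 2, 3, 7, 8 do not contribute to this derivation.
Hence ¬seal_backup is obligatory.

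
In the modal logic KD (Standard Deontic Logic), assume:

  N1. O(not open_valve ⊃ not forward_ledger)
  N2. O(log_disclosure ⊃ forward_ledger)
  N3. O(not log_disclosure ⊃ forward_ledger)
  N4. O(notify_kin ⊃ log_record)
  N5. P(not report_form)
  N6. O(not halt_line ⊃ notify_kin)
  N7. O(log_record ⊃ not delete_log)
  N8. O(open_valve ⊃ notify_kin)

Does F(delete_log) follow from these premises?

Yes

Premises 3 and 2 cover both cases: O(not log_disclosure ⊃ forward_ledger) and O(log_disclosure ⊃ forward_ledger). Since not log_disclosure ∨ log_disclosure is a tautology, O(forward_ledger) follows.
Premise 1 is O(not open_valve ⊃ not forward_ledger); contrapositively O(forward_ledger ⊃ open_valve). Since O(forward_ledger) holds, K gives O(open_valve).
Premise 8 is O(open_valve ⊃ notify_kin); since O(open_valve), deontic closure gives O(notify_kin).
From O(notify_kin) and premise 4, O(notify_kin ⊃ log_record), we obtain O(log_record).
With premise 7, O(log_record ⊃ not delete_log), the K-axiom yields O(not delete_log).
Premises 5, 6 do not contribute to this derivation.
So O(not delete_log) holds, i.e. F(delete_log). The claim follows.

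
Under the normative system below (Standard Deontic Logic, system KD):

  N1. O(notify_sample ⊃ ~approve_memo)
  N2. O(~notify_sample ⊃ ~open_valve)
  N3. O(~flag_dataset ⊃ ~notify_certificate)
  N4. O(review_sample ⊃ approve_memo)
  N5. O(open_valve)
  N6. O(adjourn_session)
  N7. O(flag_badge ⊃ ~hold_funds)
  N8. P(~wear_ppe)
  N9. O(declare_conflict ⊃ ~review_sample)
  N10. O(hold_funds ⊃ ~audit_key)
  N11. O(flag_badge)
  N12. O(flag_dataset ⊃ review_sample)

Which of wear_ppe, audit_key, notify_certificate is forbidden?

notify_certificate

Premise 5 gives O(open_valve).
Premise 2 is O(~notify_sample ⊃ ~open_valve); contrapositively O(open_valve ⊃ notify_sample). Since O(open_valve) holds, K gives O(notify_sample).
With premise 1, O(notify_sample ⊃ ~approve_memo), the K-axiom yields O(~approve_memo).
Premise 4 is O(review_sample ⊃ approve_memo); contrapositively O(~approve_memo ⊃ ~review_sample). Since O(~approve_memo) holds, K gives O(~review_sample).
The contrapositive of premise 12 (O(flag_dataset ⊃ review_sample)) is O(~review_sample ⊃ ~flag_dataset), and O(~review_sample) is already established, so O(~flag_dataset).
Premise 3 is O(~flag_dataset ⊃ ~notify_certificate); since O(~flag_dataset), deontic closure gives O(~notify_certificate).
So O(~notify_certificate) holds, i.e. notify_certificate is forbidden. None of the other listed options is forbidden under the premises.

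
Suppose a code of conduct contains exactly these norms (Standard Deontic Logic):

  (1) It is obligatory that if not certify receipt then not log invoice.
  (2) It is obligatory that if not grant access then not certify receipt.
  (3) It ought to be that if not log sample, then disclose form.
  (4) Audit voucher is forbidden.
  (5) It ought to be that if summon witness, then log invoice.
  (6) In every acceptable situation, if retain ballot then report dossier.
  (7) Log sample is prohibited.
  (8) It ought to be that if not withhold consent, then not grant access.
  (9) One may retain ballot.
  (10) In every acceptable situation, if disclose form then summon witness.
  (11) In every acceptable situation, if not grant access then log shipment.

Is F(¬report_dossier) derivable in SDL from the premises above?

Premise 6 is O(retain_ballot → report_dossier), but O(retain_ballot) is not derivable from the premises (the permission P(retain_ballot) asserts only ¬O(¬retain_ballot), not O(retain_ballot)), so it does not yield O(report_dossier).
No other premise forces O(report_dossier). An ideal world satisfying every premise can still have ¬report_dossier true, so F(¬report_dossier) is not derivable.

No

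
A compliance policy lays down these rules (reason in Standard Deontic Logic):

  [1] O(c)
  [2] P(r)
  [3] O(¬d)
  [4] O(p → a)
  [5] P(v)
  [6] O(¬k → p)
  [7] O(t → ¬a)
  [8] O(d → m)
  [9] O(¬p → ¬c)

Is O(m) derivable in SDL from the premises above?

Premise 8 is O(d → m), but O(d) is not derivable from the premises, so it does not yield O(m).
No other premise forces O(m). An ideal world satisfying every premise can still have m false, so O(m) is not derivable.

No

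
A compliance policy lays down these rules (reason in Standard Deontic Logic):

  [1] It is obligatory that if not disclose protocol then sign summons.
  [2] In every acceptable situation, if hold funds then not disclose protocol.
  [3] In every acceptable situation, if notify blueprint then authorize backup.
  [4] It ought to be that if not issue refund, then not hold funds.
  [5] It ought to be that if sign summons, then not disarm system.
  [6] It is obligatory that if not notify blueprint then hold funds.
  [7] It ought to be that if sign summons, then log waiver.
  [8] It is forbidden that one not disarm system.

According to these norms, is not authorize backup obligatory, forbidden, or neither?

Premise 8 is F(¬disarm_system), i.e. O(disarm_system).
Premise 5, O(sign_summons → ¬disarm_system), contraposes to O(disarm_system → ¬sign_summons); with O(disarm_system) we get O(¬sign_summons).
Premise 1 is O(¬disclose_protocol → sign_summons); contrapositively O(¬sign_summons → disclose_protocol). Since O(¬sign_summons) holds, K gives O(disclose_protocol).
Premise 2 is O(hold_funds → ¬disclose_protocol); contrapositively O(disclose_protocol → ¬hold_funds). Since O(disclose_protocol) holds, K gives O(¬hold_funds).
Premise 6 is O(¬notify_blueprint → hold_funds); contrapositively O(¬hold_funds → notify_blueprint). Since O(¬hold_funds) holds, K gives O(notify_blueprint).
With premise 3, O(notify_blueprint → authorize_backup), the K-axiom yields O(authorize_backup).
Premises 4, 7 do not contribute to this derivation.
Thus O(authorize_backup), which is F(¬authorize_backup): ¬authorize_backup is forbidden.

Forbidden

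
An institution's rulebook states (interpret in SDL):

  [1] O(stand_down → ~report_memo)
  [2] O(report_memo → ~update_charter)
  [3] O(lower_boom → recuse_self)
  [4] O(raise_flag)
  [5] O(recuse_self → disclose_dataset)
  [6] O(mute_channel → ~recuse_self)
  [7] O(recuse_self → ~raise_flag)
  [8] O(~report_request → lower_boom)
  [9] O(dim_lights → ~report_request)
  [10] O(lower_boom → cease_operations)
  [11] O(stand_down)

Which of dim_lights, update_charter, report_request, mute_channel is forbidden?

From premise 4 we have O(raise_flag).
The contrapositive of premise 7 (O(recuse_self → ~raise_flag)) is O(raise_flag → ~recuse_self), and O(raise_flag) is already established, so O(~recuse_self).
Premise 3, O(lower_boom → recuse_self), contraposes to O(~recuse_self → ~lower_boom); with O(~recuse_self) we get O(~lower_boom).
Premise 8 is O(~report_request → lower_boom); contrapositively O(~lower_boom → report_request). Since O(~lower_boom) holds, K gives O(report_request).
The contrapositive of premise 9 (O(dim_lights → ~report_request)) is O(report_request → ~dim_lights), and O(report_request) is already established, so O(~dim_lights).
So O(~dim_lights) holds, i.e. dim_lights is forbidden. None of the other listed options is forbidden under the premises.

dim_lights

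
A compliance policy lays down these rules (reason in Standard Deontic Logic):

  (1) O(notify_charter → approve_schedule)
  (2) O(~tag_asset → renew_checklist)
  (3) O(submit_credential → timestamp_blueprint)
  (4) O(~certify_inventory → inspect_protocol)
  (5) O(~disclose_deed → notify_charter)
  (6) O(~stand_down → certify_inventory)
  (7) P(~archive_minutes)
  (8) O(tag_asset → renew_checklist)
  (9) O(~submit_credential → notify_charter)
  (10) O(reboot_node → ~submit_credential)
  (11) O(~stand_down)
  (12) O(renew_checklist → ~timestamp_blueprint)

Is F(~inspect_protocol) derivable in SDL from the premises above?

No

Premise 4 is O(~certify_inventory → inspect_protocol), but O(~certify_inventory) is not derivable from the premises, so it does not yield O(inspect_protocol).
No other premise forces O(inspect_protocol). An ideal world satisfying every premise can still have ~inspect_protocol true, so F(~inspect_protocol) is not derivable.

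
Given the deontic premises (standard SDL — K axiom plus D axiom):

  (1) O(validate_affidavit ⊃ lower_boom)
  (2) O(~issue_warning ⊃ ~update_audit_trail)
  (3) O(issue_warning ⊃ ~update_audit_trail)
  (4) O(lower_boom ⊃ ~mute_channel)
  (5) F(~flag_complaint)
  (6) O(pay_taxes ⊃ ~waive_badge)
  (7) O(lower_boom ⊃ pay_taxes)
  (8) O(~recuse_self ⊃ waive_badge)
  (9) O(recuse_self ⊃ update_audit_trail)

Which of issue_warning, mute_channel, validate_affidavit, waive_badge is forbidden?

By case analysis on ~issue_warning: premise 2 gives O(~issue_warning ⊃ ~update_audit_trail) and premise 3 gives O(issue_warning ⊃ ~update_audit_trail), so O(~update_audit_trail) either way.
The contrapositive of premise 9 (O(recuse_self ⊃ update_audit_trail)) is O(~update_audit_trail ⊃ ~recuse_self), and O(~update_audit_trail) is already established, so O(~recuse_self).
Premise 8 is O(~recuse_self ⊃ waive_badge); since O(~recuse_self), deontic closure gives O(waive_badge).
The contrapositive of premise 6 (O(pay_taxes ⊃ ~waive_badge)) is O(waive_badge ⊃ ~pay_taxes), and O(waive_badge) is already established, so O(~pay_taxes).
Premise 7, O(lower_boom ⊃ pay_taxes), contraposes to O(~pay_taxes ⊃ ~lower_boom); with O(~pay_taxes) we get O(~lower_boom).
Premise 1, O(validate_affidavit ⊃ lower_boom), contraposes to O(~lower_boom ⊃ ~validate_affidavit); with O(~lower_boom) we get O(~validate_affidavit).
So O(~validate_affidavit) holds, i.e. validate_affidavit is forbidden. None of the other listed options is forbidden under the premises.

validate_affidavit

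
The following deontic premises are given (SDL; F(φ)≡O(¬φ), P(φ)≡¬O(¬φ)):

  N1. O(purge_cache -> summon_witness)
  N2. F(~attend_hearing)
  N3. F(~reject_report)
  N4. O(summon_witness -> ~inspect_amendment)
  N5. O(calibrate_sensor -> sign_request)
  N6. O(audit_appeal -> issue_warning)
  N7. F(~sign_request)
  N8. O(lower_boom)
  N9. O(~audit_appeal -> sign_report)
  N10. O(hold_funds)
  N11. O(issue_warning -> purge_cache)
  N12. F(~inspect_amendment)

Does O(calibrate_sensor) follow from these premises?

No

Premise 5 is O(calibrate_sensor -> sign_request); even if O(sign_request) held, inferring O(calibrate_sensor) would be affirming the consequent — invalid.
No other premise forces O(calibrate_sensor). An ideal world satisfying every premise can still have calibrate_sensor false, so O(calibrate_sensor) is not derivable.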